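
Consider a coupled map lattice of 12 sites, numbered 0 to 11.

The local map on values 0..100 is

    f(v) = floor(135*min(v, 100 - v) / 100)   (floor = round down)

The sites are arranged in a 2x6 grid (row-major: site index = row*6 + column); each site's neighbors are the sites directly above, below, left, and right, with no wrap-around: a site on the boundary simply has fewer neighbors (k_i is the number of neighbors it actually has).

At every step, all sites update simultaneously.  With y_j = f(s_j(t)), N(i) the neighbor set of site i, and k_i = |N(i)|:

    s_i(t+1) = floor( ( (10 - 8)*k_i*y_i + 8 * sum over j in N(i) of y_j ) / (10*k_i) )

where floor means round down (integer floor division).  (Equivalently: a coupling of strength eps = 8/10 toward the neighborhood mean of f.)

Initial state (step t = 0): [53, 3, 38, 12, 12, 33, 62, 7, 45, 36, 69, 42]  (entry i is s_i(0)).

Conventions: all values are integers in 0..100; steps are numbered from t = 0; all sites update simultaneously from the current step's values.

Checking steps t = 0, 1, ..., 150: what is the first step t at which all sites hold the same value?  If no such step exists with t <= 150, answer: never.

Simulating step by step:
t=0: [53, 3, 38, 12, 12, 33, 62, 7, 45, 36, 69, 42]  (not all equal)
t=1: [34, 33, 31, 33, 30, 37, 39, 32, 40, 40, 40, 45]  (not all equal)
t=2: [47, 43, 46, 44, 47, 49, 45, 48, 47, 51, 51, 53]  (not all equal)
t=3: [59, 62, 60, 62, 63, 63, 62, 61, 63, 63, 64, 65]  (not all equal)
t=4: [51, 53, 51, 50, 49, 48, 53, 50, 51, 49, 48, 48]  (not all equal)
t=5: [63, 65, 65, 66, 65, 64, 65, 64, 66, 65, 65, 64]  (not all equal)
t=6: [47, 47, 45, 46, 46, 47, 48, 46, 46, 45, 47, 47]  (not all equal)
t=7: [63, 61, 61, 60, 62, 62, 62, 62, 60, 61, 61, 63]  (not all equal)
t=8: [51, 50, 53, 52, 52, 50, 50, 52, 52, 53, 50, 51]  (not all equal)
t=9: [66, 64, 64, 63, 65, 65, 65, 65, 63, 64, 64, 66]  (not all equal)
t=10: [47, 46, 48, 47, 47, 46, 46, 47, 47, 48, 46, 47]  (not all equal)
t=11: [62, 63, 62, 63, 62, 62, 62, 62, 63, 62, 63, 62]  (not all equal)
t=12: [50, 50, 49, 50, 49, 51, 51, 49, 50, 49, 50, 50]  (not all equal)
t=13: [66, 66, 66, 66, 66, 66, 66, 66, 66, 66, 66, 66]  (all equal)

Answer: 13
Key observation: Synchronization is absorbing here: once all sites are equal they stay equal, and step 13 is the first all-equal step.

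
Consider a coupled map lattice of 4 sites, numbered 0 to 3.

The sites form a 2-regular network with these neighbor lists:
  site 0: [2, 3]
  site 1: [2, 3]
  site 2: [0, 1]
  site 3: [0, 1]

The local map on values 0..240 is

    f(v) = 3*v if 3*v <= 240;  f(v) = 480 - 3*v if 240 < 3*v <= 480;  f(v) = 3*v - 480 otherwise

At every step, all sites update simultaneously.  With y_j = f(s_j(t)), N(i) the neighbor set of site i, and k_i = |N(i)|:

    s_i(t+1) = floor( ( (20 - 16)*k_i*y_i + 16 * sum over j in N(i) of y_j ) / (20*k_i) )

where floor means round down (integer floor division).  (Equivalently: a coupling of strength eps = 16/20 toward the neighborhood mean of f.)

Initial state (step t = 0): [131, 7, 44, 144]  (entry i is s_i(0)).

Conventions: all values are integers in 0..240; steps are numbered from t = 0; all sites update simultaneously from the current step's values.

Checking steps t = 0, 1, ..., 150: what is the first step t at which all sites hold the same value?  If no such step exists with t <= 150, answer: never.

Answer: 32
Key observation: Synchronization is absorbing here: once all sites are equal they stay equal, and step 32 is the first all-equal step.

Derivation:
t=0: [131, 7, 44, 144]  (not all equal)
t=1: [89, 76, 69, 52]  (not all equal)
t=2: [187, 190, 217, 207]  (not all equal)
t=3: [141, 142, 102, 96]  (not all equal)
t=4: [157, 157, 79, 82]  (not all equal)
t=5: [190, 190, 54, 54]  (not all equal)
t=6: [147, 147, 104, 104]  (not all equal)
t=7: [142, 142, 64, 64]  (not all equal)
t=8: [164, 164, 81, 81]  (not all equal)
t=9: [192, 192, 57, 57]  (not all equal)
t=10: [156, 156, 111, 111]  (not all equal)
t=11: [120, 120, 39, 39]  (not all equal)
t=12: [117, 117, 119, 119]  (not all equal)
t=13: [124, 124, 127, 127]  (not all equal)
t=14: [100, 100, 106, 106]  (not all equal)
t=15: [165, 165, 176, 176]  (not all equal)
t=16: [41, 41, 21, 21]  (not all equal)
t=17: [75, 75, 111, 111]  (not all equal)
t=18: [162, 162, 209, 209]  (not all equal)
t=19: [118, 118, 34, 34]  (not all equal)
t=20: [106, 106, 121, 121]  (not all equal)
t=21: [126, 126, 153, 153]  (not all equal)
t=22: [37, 37, 85, 85]  (not all equal)
t=23: [202, 202, 133, 133]  (not all equal)
t=24: [90, 90, 117, 117]  (not all equal)
t=25: [145, 145, 193, 193]  (not all equal)
t=26: [88, 88, 55, 55]  (not all equal)
t=27: [175, 175, 205, 205]  (not all equal)
t=28: [117, 117, 63, 63]  (not all equal)
t=29: [177, 177, 141, 141]  (not all equal)
t=30: [55, 55, 52, 52]  (not all equal)
t=31: [157, 157, 163, 163]  (not all equal)
t=32: [9, 9, 9, 9]  (all equal)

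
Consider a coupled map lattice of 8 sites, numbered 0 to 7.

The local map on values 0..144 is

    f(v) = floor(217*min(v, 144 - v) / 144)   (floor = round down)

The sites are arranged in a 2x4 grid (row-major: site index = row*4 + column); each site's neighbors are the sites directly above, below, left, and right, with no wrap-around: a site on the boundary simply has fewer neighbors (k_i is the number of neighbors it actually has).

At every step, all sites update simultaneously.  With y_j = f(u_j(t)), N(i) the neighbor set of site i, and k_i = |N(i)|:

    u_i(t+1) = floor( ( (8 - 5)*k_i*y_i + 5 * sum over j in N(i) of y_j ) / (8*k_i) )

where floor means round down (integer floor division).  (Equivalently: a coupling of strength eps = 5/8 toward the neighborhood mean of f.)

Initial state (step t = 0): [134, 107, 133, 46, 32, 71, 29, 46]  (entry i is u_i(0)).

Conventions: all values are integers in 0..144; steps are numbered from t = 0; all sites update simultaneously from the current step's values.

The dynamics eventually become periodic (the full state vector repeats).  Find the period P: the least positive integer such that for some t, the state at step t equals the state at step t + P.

Simulating step by step:
t=0: [134, 107, 133, 46, 32, 71, 29, 46]
t=1: [37, 49, 40, 52, 55, 70, 55, 60]
t=2: [69, 73, 71, 76, 80, 88, 83, 83]
t=3: [101, 100, 102, 99, 94, 92, 92, 94]
t=4: [68, 67, 67, 68, 72, 74, 74, 73]
t=5: [103, 101, 101, 102, 105, 104, 104, 104]
t=6: [61, 62, 62, 62, 59, 60, 60, 60]
t=7: [90, 91, 92, 92, 89, 90, 90, 90]
t=8: [80, 79, 78, 78, 81, 80, 80, 80]
t=9: [95, 97, 97, 98, 95, 95, 96, 96]
t=10: [72, 71, 70, 70, 73, 72, 71, 71]
t=11: [106, 106, 105, 105, 107, 106, 106, 105]
t=12: [56, 57, 57, 58, 56, 56, 57, 57]
t=13: [84, 84, 85, 85, 84, 84, 84, 85]
t=14: [90, 89, 88, 88, 90, 90, 89, 88]
t=15: [81, 82, 83, 84, 81, 81, 82, 83]
t=16: [93, 93, 91, 90, 94, 93, 92, 91]
t=17: [75, 76, 78, 79, 75, 76, 78, 79]
t=18: [102, 101, 99, 97, 102, 101, 99, 97]
t=19: [63, 64, 67, 69, 63, 64, 67, 69]
t=20: [94, 96, 99, 102, 94, 96, 99, 102]
t=21: [74, 71, 67, 64, 74, 71, 67, 64]
t=22: [105, 104, 100, 97, 105, 104, 100, 97]
t=23: [58, 60, 65, 68, 58, 60, 65, 68]
t=24: [87, 90, 96, 100, 87, 90, 96, 100]
t=25: [83, 79, 72, 67, 83, 79, 72, 67]
t=26: [92, 98, 104, 102, 92, 98, 104, 102]
t=27: [75, 69, 62, 62, 75, 69, 62, 62]
t=28: [103, 100, 95, 93, 103, 100, 95, 93]
t=29: [62, 66, 72, 75, 62, 66, 72, 75]
t=30: [94, 99, 105, 104, 94, 99, 105, 104]
t=31: [72, 66, 60, 59, 72, 66, 60, 59]
t=32: [105, 99, 91, 88, 105, 99, 91, 88]
t=33: [60, 67, 77, 82, 60, 67, 77, 82]
t=34: [93, 97, 98, 95, 93, 97, 98, 95]
t=35: [74, 71, 70, 71, 74, 71, 70, 71]
t=36: [105, 105, 105, 105, 105, 105, 105, 105]
t=37: [58, 58, 58, 58, 58, 58, 58, 58]
t=38: [87, 87, 87, 87, 87, 87, 87, 87]
t=39: [85, 85, 85, 85, 85, 85, 85, 85]
t=40: [88, 88, 88, 88, 88, 88, 88, 88]
t=41: [84, 84, 84, 84, 84, 84, 84, 84]
t=42: [90, 90, 90, 90, 90, 90, 90, 90]
t=43: [81, 81, 81, 81, 81, 81, 81, 81]
t=44: [94, 94, 94, 94, 94, 94, 94, 94]
t=45: [75, 75, 75, 75, 75, 75, 75, 75]
t=46: [103, 103, 103, 103, 103, 103, 103, 103]
t=47: [61, 61, 61, 61, 61, 61, 61, 61]
t=48: [91, 91, 91, 91, 91, 91, 91, 91]
t=49: [79, 79, 79, 79, 79, 79, 79, 79]
t=50: [97, 97, 97, 97, 97, 97, 97, 97]
t=51: [70, 70, 70, 70, 70, 70, 70, 70]
t=52: [105, 105, 105, 105, 105, 105, 105, 105]

Answer: 16
Key observation: The state at step 36, [105, 105, 105, 105, 105, 105, 105, 105], reappears at step 52 — and no state repeats earlier — so the cycle the system enters has period 16.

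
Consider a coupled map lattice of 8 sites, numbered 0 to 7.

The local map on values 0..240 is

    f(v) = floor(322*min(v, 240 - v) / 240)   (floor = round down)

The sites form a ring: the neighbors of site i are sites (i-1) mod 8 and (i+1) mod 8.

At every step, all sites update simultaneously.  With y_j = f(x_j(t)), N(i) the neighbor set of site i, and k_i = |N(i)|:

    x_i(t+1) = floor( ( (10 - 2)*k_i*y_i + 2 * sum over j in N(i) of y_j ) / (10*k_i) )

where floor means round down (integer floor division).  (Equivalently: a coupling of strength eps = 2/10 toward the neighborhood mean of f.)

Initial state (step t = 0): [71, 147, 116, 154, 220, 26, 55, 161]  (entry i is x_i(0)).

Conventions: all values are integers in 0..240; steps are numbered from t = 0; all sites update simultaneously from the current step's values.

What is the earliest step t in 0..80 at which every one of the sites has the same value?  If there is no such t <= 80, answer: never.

Simulating step by step:
t=0: [71, 147, 116, 154, 220, 26, 55, 161]  (not all equal)
t=1: [98, 124, 147, 110, 35, 37, 72, 100]  (not all equal)
t=2: [133, 149, 129, 134, 56, 53, 95, 129]  (not all equal)
t=3: [141, 126, 144, 135, 81, 77, 123, 145]  (not all equal)
t=4: [133, 147, 131, 135, 110, 108, 147, 130]  (not all equal)
t=5: [141, 128, 143, 141, 146, 142, 128, 144]  (not all equal)
t=6: [133, 146, 132, 131, 127, 132, 145, 130]  (not all equal)
t=7: [141, 129, 142, 146, 149, 143, 130, 144]  (not all equal)
t=8: [133, 144, 132, 126, 123, 130, 143, 130]  (not all equal)
t=9: [141, 131, 143, 151, 154, 146, 133, 144]  (not all equal)
t=10: [133, 143, 130, 119, 116, 126, 139, 129]  (not all equal)
t=11: [142, 133, 146, 157, 155, 150, 138, 146]  (not all equal)
t=12: [131, 140, 126, 112, 114, 121, 133, 127]  (not all equal)
t=13: [145, 137, 150, 150, 152, 156, 145, 149]  (not all equal)
t=14: [127, 135, 121, 119, 117, 114, 125, 123]  (not all equal)
t=15: [150, 143, 157, 158, 155, 152, 154, 155]  (not all equal)
t=16: [120, 127, 112, 110, 114, 117, 115, 114]  (not all equal)
t=17: [159, 151, 149, 147, 151, 155, 154, 153]  (not all equal)
t=18: [109, 118, 121, 123, 119, 114, 115, 115]  (not all equal)
t=19: [148, 156, 158, 156, 158, 152, 153, 153]  (not all equal)
t=20: [121, 112, 110, 111, 111, 117, 116, 116]  (not all equal)
t=21: [157, 150, 147, 147, 148, 155, 155, 155]  (not all equal)
t=22: [112, 119, 123, 123, 122, 114, 114, 113]  (not all equal)
t=23: [151, 157, 156, 156, 157, 152, 151, 151]  (not all equal)
t=24: [118, 111, 111, 111, 111, 117, 118, 119]  (not all equal)
t=25: [157, 149, 148, 148, 148, 155, 157, 158]  (not all equal)
t=26: [112, 121, 122, 123, 122, 114, 111, 110]  (not all equal)
t=27: [150, 158, 157, 156, 157, 152, 148, 147]  (not all equal)
t=28: [119, 111, 111, 111, 111, 117, 122, 123]  (not all equal)
t=29: [157, 149, 148, 148, 148, 155, 157, 156]  (not all equal)
t=30: [112, 121, 122, 123, 122, 114, 111, 111]  (not all equal)
t=31: [150, 158, 157, 156, 157, 152, 148, 148]  (not all equal)
t=32: [119, 111, 111, 111, 111, 117, 122, 122]  (not all equal)
t=33: [157, 149, 148, 148, 148, 155, 157, 158]  (not all equal)

Answer: never
Key observation: The state at step 25 reappears at step 33 — the system is in a cycle of period 8 from step 25 on.  No step 0..33 is synchronized, and the cycle repeats forever, so no step up to 80 (or ever) has all sites equal.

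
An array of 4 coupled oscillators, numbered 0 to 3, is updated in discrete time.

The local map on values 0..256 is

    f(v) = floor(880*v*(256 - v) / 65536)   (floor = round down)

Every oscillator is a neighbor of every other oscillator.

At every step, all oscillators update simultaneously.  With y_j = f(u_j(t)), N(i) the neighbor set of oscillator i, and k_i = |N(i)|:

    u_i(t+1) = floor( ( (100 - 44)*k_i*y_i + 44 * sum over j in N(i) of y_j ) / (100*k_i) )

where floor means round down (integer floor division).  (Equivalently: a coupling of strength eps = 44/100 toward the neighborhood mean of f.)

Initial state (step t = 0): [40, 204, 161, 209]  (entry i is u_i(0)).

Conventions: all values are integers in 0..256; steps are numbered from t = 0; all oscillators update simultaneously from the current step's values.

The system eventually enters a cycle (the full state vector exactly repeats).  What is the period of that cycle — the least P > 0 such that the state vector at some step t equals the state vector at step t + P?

Simulating step by step:
t=0: [40, 204, 161, 209]
t=1: [135, 145, 171, 141]
t=2: [214, 213, 204, 213]
t=3: [123, 124, 132, 124]
t=4: [219, 219, 219, 219]
t=5: [108, 108, 108, 108]
t=6: [214, 214, 214, 214]
t=7: [120, 120, 120, 120]
t=8: [219, 219, 219, 219]

Answer: 4
Key observation: The state at step 4, [219, 219, 219, 219], reappears at step 8 — and no state repeats earlier — so the cycle the system enters has period 4.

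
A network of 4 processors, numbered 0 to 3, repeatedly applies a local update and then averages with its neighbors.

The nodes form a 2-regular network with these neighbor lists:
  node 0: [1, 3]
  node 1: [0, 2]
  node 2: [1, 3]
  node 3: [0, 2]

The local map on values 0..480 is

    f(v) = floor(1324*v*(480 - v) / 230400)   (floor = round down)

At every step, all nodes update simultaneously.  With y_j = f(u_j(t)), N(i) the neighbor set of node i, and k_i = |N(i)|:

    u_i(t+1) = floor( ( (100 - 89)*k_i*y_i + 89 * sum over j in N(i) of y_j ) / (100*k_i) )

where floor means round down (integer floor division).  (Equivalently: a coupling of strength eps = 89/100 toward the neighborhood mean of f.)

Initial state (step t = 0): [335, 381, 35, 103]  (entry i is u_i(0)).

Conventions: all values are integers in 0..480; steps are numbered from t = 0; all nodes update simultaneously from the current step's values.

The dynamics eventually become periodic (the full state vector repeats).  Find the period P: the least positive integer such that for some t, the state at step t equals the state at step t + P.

Simulating step by step:
t=0: [335, 381, 35, 103]
t=1: [226, 187, 205, 188]
t=2: [316, 324, 315, 324]
t=3: [290, 296, 290, 296]
t=4: [312, 315, 312, 315]
t=5: [298, 300, 298, 300]
t=6: [310, 310, 310, 310]
t=7: [302, 302, 302, 302]
t=8: [308, 308, 308, 308]
t=9: [304, 304, 304, 304]
t=10: [307, 307, 307, 307]
t=11: [305, 305, 305, 305]
t=12: [306, 306, 306, 306]
t=13: [305, 305, 305, 305]

Answer: 2
Key observation: The state at step 11, [305, 305, 305, 305], reappears at step 13 — and no state repeats earlier — so the cycle the system enters has period 2.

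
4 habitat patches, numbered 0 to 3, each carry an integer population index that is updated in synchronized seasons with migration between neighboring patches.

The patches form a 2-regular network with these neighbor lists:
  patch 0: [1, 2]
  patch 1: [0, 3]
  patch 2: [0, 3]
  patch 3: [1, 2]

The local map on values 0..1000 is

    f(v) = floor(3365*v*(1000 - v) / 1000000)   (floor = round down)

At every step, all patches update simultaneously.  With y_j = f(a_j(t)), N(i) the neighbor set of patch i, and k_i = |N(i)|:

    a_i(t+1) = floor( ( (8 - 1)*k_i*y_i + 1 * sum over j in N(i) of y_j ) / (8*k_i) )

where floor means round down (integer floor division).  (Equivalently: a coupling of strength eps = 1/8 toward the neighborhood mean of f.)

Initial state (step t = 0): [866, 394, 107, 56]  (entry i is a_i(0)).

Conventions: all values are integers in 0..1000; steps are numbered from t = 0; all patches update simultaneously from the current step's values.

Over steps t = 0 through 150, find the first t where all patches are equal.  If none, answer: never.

Answer: never
Key observation: The state at step 23 reappears at step 25 — the system is in a cycle of period 2 from step 23 on.  No step 0..25 is synchronized, and the cycle repeats forever, so no step up to 150 (or ever) has all patches equal.

Derivation:
t=0: [866, 394, 107, 56]  (not all equal)
t=1: [411, 738, 316, 225]  (not all equal)
t=2: [798, 656, 723, 598]  (not all equal)
t=3: [563, 748, 673, 796]  (not all equal)
t=4: [809, 640, 733, 563]  (not all equal)
t=5: [543, 762, 659, 813]  (not all equal)
t=6: [816, 617, 745, 532]  (not all equal)
t=7: [531, 779, 643, 822]  (not all equal)
t=8: [817, 589, 758, 514]  (not all equal)
t=9: [529, 796, 623, 824]  (not all equal)
t=10: [816, 560, 774, 510]  (not all equal)
t=11: [530, 809, 598, 823]  (not all equal)
t=12: [816, 537, 790, 511]  (not all equal)
t=13: [529, 815, 572, 822]  (not all equal)
t=14: [816, 526, 803, 513]  (not all equal)
t=15: [527, 817, 549, 820]  (not all equal)
t=16: [816, 523, 812, 517]  (not all equal)
t=17: [526, 818, 532, 819]  (not all equal)
t=18: [816, 521, 815, 519]  (not all equal)
t=19: [526, 818, 527, 819]  (not all equal)
t=20: [816, 521, 816, 519]  (not all equal)
t=21: [525, 818, 525, 819]  (not all equal)
t=22: [817, 521, 817, 519]  (not all equal)
t=23: [524, 818, 524, 818]  (not all equal)
t=24: [817, 521, 817, 521]  (not all equal)
t=25: [524, 818, 524, 818]  (not all equal)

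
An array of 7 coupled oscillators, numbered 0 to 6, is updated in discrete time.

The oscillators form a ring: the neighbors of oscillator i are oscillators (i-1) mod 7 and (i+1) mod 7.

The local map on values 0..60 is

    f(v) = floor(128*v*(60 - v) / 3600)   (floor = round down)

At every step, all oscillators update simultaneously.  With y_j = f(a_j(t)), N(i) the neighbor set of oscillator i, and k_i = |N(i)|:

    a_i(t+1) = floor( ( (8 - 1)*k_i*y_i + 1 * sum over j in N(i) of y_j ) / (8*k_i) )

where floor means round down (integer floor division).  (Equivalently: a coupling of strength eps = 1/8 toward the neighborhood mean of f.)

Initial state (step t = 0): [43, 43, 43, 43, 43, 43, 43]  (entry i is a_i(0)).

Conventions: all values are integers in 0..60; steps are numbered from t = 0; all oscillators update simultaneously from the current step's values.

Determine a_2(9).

Simulating step by step:
t=0: [43, 43, 43, 43, 43, 43, 43]
t=1: [25, 25, 25, 25, 25, 25, 25]
t=2: [31, 31, 31, 31, 31, 31, 31]
t=3: [31, 31, 31, 31, 31, 31, 31]
t=4: [31, 31, 31, 31, 31, 31, 31]
t=5: [31, 31, 31, 31, 31, 31, 31]
t=6: [31, 31, 31, 31, 31, 31, 31]
t=7: [31, 31, 31, 31, 31, 31, 31]
t=8: [31, 31, 31, 31, 31, 31, 31]
t=9: [31, 31, 31, 31, 31, 31, 31]

Answer: a_2(9) = 31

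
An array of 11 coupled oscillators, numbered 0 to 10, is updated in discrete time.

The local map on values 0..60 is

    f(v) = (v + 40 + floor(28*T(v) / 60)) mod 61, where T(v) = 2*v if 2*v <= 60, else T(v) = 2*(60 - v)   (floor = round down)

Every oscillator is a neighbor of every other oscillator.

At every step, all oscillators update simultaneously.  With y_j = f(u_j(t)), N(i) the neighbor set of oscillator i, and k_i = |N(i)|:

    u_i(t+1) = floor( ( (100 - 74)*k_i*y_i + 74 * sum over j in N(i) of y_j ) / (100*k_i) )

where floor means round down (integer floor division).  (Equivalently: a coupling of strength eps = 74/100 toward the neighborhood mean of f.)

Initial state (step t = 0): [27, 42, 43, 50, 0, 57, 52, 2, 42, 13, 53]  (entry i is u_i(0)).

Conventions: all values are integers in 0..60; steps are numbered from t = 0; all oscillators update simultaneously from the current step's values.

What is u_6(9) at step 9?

Answer: u_6(9) = 37

Derivation:
t=0: [27, 42, 43, 50, 0, 57, 52, 2, 42, 13, 53]
t=1: [33, 35, 35, 35, 35, 35, 35, 36, 35, 28, 35]
t=2: [36, 36, 36, 36, 36, 36, 36, 36, 36, 35, 36]
t=3: [37, 37, 37, 37, 37, 37, 37, 37, 37, 37, 37]
t=4: [37, 37, 37, 37, 37, 37, 37, 37, 37, 37, 37]
t=5: [37, 37, 37, 37, 37, 37, 37, 37, 37, 37, 37]
t=6: [37, 37, 37, 37, 37, 37, 37, 37, 37, 37, 37]
t=7: [37, 37, 37, 37, 37, 37, 37, 37, 37, 37, 37]
t=8: [37, 37, 37, 37, 37, 37, 37, 37, 37, 37, 37]
t=9: [37, 37, 37, 37, 37, 37, 37, 37, 37, 37, 37]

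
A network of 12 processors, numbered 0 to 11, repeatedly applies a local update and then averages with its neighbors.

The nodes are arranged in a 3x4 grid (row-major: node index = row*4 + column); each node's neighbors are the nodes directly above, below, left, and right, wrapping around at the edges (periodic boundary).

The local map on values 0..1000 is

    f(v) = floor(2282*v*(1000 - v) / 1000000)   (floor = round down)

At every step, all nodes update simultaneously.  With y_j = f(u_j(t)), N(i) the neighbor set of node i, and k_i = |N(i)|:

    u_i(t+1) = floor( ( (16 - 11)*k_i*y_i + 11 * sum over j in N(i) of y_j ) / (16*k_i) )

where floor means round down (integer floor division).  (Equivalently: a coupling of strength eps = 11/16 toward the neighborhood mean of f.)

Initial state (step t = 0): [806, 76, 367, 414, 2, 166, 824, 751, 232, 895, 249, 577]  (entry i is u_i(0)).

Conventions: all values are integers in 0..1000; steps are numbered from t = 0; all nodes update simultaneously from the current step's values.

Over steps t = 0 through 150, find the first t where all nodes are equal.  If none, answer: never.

Simulating step by step:
t=0: [806, 76, 367, 414, 2, 166, 824, 751, 232, 895, 249, 577]  (not all equal)
t=1: [304, 293, 418, 493, 259, 220, 394, 381, 321, 291, 413, 485]  (not all equal)
t=2: [490, 473, 541, 546, 464, 452, 520, 532, 491, 475, 540, 548]  (not all equal)
t=3: [568, 567, 566, 566, 567, 567, 567, 566, 568, 567, 566, 566]  (not all equal)
t=4: [559, 559, 560, 559, 559, 560, 560, 560, 559, 559, 560, 559]  (not all equal)
t=5: [562, 562, 562, 562, 562, 562, 562, 562, 562, 562, 562, 562]  (all equal)

Answer: 5
Key observation: Synchronization is absorbing here: once all nodes are equal they stay equal, and step 5 is the first all-equal step.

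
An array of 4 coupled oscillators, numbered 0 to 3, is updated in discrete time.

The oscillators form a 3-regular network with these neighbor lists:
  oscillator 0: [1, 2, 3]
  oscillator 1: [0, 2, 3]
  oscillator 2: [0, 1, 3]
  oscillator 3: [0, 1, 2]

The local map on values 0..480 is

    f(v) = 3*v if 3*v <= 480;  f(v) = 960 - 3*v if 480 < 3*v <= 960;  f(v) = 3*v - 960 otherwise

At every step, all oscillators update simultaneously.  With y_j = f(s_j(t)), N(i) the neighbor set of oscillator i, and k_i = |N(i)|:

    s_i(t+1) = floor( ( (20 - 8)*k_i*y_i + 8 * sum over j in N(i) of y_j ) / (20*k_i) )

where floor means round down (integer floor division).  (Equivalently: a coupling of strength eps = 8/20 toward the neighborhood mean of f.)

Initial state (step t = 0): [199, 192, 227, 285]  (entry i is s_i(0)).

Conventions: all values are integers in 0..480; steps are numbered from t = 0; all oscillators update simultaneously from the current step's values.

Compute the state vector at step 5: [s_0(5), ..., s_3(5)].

Simulating step by step:
t=0: [199, 192, 227, 285]
t=1: [320, 330, 281, 199]
t=2: [68, 82, 122, 237]
t=3: [237, 256, 312, 258]
t=4: [203, 176, 98, 173]
t=5: [366, 404, 339, 408]

Answer: [366, 404, 339, 408]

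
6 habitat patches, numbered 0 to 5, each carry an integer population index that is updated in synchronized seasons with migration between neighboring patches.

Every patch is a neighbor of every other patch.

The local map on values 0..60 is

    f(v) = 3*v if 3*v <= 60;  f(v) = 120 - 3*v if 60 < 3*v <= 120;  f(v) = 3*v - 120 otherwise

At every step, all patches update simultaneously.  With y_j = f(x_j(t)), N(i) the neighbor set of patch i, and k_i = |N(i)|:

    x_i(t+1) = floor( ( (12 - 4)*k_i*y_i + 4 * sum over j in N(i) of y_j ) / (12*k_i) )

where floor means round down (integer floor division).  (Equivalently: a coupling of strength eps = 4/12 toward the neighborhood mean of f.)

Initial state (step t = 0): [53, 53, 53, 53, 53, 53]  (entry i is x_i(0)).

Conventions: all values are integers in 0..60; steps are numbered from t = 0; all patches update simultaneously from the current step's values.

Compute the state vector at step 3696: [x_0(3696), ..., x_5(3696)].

Answer: [27, 27, 27, 27, 27, 27]
Key observation: The state at step 1, [39, 39, 39, 39, 39, 39], reappears at step 5: the system is in a cycle of period 4 from step 1 on.  Therefore the state at step 3696 equals the state at step 1 + ((3696 - 1) mod 4) = 4, which is [27, 27, 27, 27, 27, 27].

Derivation:
t=0: [53, 53, 53, 53, 53, 53]
t=1: [39, 39, 39, 39, 39, 39]
t=2: [3, 3, 3, 3, 3, 3]
t=3: [9, 9, 9, 9, 9, 9]
t=4: [27, 27, 27, 27, 27, 27]
t=5: [39, 39, 39, 39, 39, 39]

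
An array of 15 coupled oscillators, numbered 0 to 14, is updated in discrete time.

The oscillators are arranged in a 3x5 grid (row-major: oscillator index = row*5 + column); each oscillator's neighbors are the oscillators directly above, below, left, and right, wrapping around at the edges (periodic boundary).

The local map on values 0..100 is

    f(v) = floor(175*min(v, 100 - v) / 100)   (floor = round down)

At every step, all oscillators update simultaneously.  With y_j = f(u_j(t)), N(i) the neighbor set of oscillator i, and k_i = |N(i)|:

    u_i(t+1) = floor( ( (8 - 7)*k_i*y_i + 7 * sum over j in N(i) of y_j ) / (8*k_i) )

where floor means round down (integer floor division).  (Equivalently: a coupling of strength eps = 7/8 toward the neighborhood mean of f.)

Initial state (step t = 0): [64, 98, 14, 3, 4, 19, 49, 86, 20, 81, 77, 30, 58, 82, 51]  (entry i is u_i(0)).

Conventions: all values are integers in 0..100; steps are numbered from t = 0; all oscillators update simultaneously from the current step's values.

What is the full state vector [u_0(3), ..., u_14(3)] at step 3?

Answer: [62, 48, 66, 72, 60, 49, 58, 54, 72, 63, 50, 49, 64, 61, 66]

Derivation:
t=0: [64, 98, 14, 3, 4, 19, 49, 86, 20, 81, 77, 30, 58, 82, 51]
t=1: [26, 49, 25, 21, 41, 52, 35, 50, 24, 39, 55, 50, 37, 47, 34]
t=2: [75, 62, 64, 56, 54, 65, 82, 56, 64, 64, 69, 73, 73, 54, 72]
t=3: [62, 48, 66, 72, 60, 49, 58, 54, 72, 63, 50, 49, 64, 61, 66]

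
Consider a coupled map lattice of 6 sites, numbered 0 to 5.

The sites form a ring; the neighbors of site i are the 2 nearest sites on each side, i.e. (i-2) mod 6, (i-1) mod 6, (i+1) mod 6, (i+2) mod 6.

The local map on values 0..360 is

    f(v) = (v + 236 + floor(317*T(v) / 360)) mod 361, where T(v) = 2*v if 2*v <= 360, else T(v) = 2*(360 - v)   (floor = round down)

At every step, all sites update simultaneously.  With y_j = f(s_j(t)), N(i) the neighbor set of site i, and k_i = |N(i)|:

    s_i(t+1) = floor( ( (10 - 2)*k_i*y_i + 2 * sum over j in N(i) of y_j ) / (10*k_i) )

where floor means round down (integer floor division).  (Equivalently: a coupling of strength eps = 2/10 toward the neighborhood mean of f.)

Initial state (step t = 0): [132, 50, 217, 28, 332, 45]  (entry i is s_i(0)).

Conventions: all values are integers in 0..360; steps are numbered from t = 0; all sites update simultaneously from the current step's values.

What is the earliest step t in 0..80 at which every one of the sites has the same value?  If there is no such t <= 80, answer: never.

Answer: 12
Key observation: Synchronization is absorbing here: once all sites are equal they stay equal, and step 12 is the first all-equal step.

Derivation:
t=0: [132, 50, 217, 28, 332, 45]  (not all equal)
t=1: [239, 73, 315, 299, 267, 329]  (not all equal)
t=2: [307, 117, 264, 270, 300, 255]  (not all equal)
t=3: [275, 218, 299, 297, 284, 304]  (not all equal)
t=4: [298, 331, 285, 285, 290, 282]  (not all equal)
t=5: [282, 263, 289, 290, 288, 291]  (not all equal)
t=6: [293, 304, 290, 289, 289, 288]  (not all equal)
t=7: [285, 279, 287, 288, 288, 288]  (not all equal)
t=8: [291, 294, 290, 289, 289, 289]  (not all equal)
t=9: [287, 285, 287, 288, 288, 288]  (not all equal)
t=10: [290, 291, 290, 289, 289, 289]  (not all equal)
t=11: [288, 287, 288, 288, 288, 288]  (not all equal)
t=12: [289, 289, 289, 289, 289, 289]  (all equal)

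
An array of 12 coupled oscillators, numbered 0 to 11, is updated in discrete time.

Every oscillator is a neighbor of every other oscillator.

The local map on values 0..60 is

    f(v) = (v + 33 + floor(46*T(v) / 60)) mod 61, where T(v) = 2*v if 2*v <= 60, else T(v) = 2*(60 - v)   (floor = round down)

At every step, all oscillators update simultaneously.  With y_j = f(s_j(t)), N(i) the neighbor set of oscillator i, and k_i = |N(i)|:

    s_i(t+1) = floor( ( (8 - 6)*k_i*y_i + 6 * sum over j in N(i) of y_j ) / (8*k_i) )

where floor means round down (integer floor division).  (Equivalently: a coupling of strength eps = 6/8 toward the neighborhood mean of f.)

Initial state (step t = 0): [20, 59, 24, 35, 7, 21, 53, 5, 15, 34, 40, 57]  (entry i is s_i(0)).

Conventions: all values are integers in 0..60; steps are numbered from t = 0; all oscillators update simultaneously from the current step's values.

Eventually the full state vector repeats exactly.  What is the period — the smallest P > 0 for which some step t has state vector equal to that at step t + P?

Simulating step by step:
t=0: [20, 59, 24, 35, 7, 21, 53, 5, 15, 34, 40, 57]
t=1: [32, 34, 34, 36, 37, 32, 34, 36, 30, 36, 36, 34]
t=2: [45, 45, 45, 44, 44, 45, 45, 44, 45, 44, 44, 45]
t=3: [40, 40, 40, 40, 40, 40, 40, 40, 40, 40, 40, 40]
t=4: [42, 42, 42, 42, 42, 42, 42, 42, 42, 42, 42, 42]
t=5: [41, 41, 41, 41, 41, 41, 41, 41, 41, 41, 41, 41]
t=6: [42, 42, 42, 42, 42, 42, 42, 42, 42, 42, 42, 42]

Answer: 2
Key observation: The state at step 4, [42, 42, 42, 42, 42, 42, 42, 42, 42, 42, 42, 42], reappears at step 6 — and no state repeats earlier — so the cycle the system enters has period 2.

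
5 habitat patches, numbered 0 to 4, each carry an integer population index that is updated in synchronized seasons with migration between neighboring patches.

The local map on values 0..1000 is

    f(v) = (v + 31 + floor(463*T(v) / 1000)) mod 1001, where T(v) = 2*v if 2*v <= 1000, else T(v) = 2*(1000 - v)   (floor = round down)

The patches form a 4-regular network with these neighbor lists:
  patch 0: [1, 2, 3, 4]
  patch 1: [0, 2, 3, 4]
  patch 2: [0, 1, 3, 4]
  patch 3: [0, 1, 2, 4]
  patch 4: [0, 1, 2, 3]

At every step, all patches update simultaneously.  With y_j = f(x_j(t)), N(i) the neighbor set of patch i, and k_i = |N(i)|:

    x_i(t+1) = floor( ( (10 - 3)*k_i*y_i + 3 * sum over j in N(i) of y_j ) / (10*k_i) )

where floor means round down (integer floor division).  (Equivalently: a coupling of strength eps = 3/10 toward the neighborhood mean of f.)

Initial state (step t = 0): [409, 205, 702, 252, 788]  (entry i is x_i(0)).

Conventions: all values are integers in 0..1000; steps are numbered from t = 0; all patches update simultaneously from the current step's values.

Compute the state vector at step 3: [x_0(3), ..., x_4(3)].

Simulating step by step:
t=0: [409, 205, 702, 252, 788]
t=1: [644, 399, 137, 456, 142]
t=2: [175, 672, 356, 741, 363]
t=3: [367, 140, 584, 143, 593]

Answer: [367, 140, 584, 143, 593]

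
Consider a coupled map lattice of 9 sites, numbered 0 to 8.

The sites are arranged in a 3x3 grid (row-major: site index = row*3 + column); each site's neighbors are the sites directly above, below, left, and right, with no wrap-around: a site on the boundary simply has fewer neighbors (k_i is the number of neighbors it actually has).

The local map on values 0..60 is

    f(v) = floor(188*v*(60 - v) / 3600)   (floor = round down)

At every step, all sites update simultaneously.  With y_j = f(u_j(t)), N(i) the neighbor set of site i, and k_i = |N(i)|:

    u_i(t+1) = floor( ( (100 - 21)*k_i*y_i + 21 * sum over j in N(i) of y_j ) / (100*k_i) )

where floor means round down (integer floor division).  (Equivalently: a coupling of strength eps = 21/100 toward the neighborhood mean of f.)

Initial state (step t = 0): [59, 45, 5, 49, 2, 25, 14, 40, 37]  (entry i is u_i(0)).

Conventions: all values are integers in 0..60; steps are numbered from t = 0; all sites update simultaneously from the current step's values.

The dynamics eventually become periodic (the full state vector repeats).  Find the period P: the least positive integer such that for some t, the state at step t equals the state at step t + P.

Answer: 2
Key observation: The state at step 18, [38, 37, 38, 37, 36, 37, 38, 37, 38], reappears at step 20 — and no state repeats earlier — so the cycle the system enters has period 2.

Derivation:
t=0: [59, 45, 5, 49, 2, 25, 14, 40, 37]
t=1: [8, 29, 19, 25, 12, 40, 33, 38, 43]
t=2: [26, 42, 40, 42, 32, 39, 45, 41, 38]
t=3: [44, 40, 40, 39, 44, 42, 35, 40, 42]
t=4: [37, 40, 40, 41, 36, 38, 44, 40, 39]
t=5: [43, 41, 41, 40, 44, 42, 36, 41, 42]
t=6: [38, 39, 39, 40, 36, 38, 44, 40, 39]
t=7: [42, 42, 42, 41, 44, 43, 37, 41, 42]
t=8: [39, 38, 38, 39, 36, 38, 43, 39, 39]
t=9: [42, 43, 43, 41, 44, 43, 38, 41, 42]
t=10: [39, 37, 38, 39, 36, 37, 42, 39, 39]
t=11: [42, 43, 43, 42, 44, 43, 39, 42, 42]
t=12: [38, 37, 38, 39, 36, 37, 41, 39, 38]
t=13: [43, 43, 43, 42, 44, 43, 40, 42, 43]
t=14: [38, 37, 38, 38, 36, 37, 40, 38, 38]
t=15: [43, 43, 43, 43, 44, 43, 41, 43, 43]
t=16: [38, 37, 38, 38, 36, 37, 39, 38, 38]
t=17: [43, 43, 43, 43, 44, 43, 42, 43, 43]
t=18: [38, 37, 38, 37, 36, 37, 38, 37, 38]
t=19: [43, 43, 43, 43, 44, 43, 43, 43, 43]
t=20: [38, 37, 38, 37, 36, 37, 38, 37, 38]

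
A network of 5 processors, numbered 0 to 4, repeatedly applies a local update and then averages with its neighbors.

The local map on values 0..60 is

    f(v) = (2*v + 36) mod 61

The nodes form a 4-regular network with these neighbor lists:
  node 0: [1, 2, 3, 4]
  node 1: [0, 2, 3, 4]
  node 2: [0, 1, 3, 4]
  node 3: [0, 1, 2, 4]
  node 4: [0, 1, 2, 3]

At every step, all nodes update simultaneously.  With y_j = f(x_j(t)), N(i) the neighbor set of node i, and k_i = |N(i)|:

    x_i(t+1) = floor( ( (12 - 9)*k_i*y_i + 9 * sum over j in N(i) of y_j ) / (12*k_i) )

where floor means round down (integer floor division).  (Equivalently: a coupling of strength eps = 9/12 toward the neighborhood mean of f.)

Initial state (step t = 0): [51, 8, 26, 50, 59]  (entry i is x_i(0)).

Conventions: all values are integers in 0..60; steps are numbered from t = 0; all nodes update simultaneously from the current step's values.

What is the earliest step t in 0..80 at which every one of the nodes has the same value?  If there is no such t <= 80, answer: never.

Answer: 2
Key observation: Synchronization is absorbing here: once all nodes are equal they stay equal, and step 2 is the first all-equal step.

Derivation:
t=0: [51, 8, 26, 50, 59]  (not all equal)
t=1: [27, 29, 28, 27, 28]  (not all equal)
t=2: [30, 30, 30, 30, 30]  (all equal)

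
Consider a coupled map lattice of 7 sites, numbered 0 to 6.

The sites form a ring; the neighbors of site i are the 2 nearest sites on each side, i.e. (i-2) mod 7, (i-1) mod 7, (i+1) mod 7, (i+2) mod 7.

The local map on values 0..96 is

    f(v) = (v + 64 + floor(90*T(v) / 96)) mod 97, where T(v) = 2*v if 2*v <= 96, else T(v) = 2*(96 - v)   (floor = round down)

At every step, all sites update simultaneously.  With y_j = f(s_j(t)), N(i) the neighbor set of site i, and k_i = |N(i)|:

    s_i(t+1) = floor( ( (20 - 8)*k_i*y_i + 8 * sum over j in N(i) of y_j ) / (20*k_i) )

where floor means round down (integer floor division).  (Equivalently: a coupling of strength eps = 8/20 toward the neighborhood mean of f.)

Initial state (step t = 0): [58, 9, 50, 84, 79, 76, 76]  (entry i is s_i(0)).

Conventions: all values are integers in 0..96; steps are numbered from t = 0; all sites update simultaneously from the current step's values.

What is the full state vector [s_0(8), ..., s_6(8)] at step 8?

Simulating step by step:
t=0: [58, 9, 50, 84, 79, 76, 76]
t=1: [83, 78, 37, 69, 70, 80, 82]
t=2: [74, 77, 76, 82, 82, 78, 76]
t=3: [80, 79, 79, 76, 76, 78, 79]
t=4: [77, 77, 77, 79, 79, 78, 77]
t=5: [78, 78, 78, 77, 77, 78, 78]
t=6: [78, 78, 78, 78, 78, 78, 78]
t=7: [78, 78, 78, 78, 78, 78, 78]
t=8: [78, 78, 78, 78, 78, 78, 78]

Answer: [78, 78, 78, 78, 78, 78, 78]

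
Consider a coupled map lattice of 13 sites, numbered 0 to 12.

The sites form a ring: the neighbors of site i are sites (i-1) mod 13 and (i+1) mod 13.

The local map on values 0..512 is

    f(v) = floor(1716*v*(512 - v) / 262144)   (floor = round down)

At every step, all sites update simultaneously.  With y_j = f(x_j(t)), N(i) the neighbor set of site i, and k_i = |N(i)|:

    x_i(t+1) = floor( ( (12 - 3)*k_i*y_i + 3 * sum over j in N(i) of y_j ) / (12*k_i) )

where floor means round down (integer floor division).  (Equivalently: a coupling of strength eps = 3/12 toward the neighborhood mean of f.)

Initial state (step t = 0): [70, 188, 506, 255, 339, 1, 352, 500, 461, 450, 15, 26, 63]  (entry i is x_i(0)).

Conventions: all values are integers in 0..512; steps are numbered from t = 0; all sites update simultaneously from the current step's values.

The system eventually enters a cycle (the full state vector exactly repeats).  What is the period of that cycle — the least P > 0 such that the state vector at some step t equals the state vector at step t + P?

Answer: 4
Key observation: The state at step 31, [265, 293, 396, 425, 427, 426, 426, 426, 426, 426, 426, 416, 341], reappears at step 35 — and no state repeats earlier — so the cycle the system enters has period 4.

Derivation:
t=0: [70, 188, 506, 255, 339, 1, 352, 500, 461, 450, 15, 26, 63]
t=1: [224, 326, 117, 371, 341, 96, 281, 94, 142, 161, 69, 90, 174]
t=2: [414, 387, 318, 341, 361, 296, 382, 288, 335, 344, 227, 259, 371]
t=3: [281, 320, 389, 380, 366, 398, 348, 405, 391, 384, 418, 416, 343]
t=4: [415, 393, 326, 328, 339, 313, 352, 297, 307, 311, 265, 275, 369]
t=5: [278, 311, 384, 393, 387, 399, 379, 410, 411, 411, 425, 416, 344]
t=6: [417, 400, 330, 309, 312, 301, 317, 279, 271, 267, 248, 273, 369]
t=7: [274, 301, 382, 407, 409, 412, 408, 422, 426, 427, 427, 416, 344]
t=8: [418, 405, 330, 284, 274, 270, 272, 250, 239, 237, 240, 272, 369]
t=9: [271, 293, 383, 419, 425, 426, 427, 427, 427, 426, 426, 416, 344]
t=10: [420, 408, 326, 261, 243, 239, 237, 237, 237, 238, 241, 272, 369]
t=11: [266, 288, 385, 423, 427, 426, 426, 426, 426, 426, 426, 416, 343]
t=12: [421, 410, 323, 254, 238, 238, 239, 239, 239, 239, 241, 273, 370]
t=13: [264, 285, 386, 424, 426, 426, 426, 427, 427, 427, 427, 416, 341]
t=14: [421, 410, 321, 252, 239, 239, 238, 237, 237, 237, 240, 273, 371]
t=15: [264, 286, 388, 424, 427, 426, 426, 426, 426, 426, 426, 416, 341]
t=16: [421, 410, 318, 251, 238, 238, 239, 239, 239, 239, 241, 273, 371]
t=17: [264, 286, 389, 424, 426, 426, 426, 427, 427, 427, 427, 416, 341]
t=18: [421, 409, 318, 252, 239, 239, 238, 237, 237, 237, 240, 273, 371]
t=19: [264, 287, 390, 424, 427, 426, 426, 426, 426, 426, 426, 416, 341]
t=20: [421, 408, 316, 251, 238, 238, 239, 239, 239, 239, 241, 273, 371]
t=21: [264, 289, 391, 424, 426, 426, 426, 427, 427, 427, 427, 416, 341]
t=22: [421, 407, 314, 251, 239, 239, 238, 237, 237, 237, 240, 273, 371]
t=23: [265, 291, 392, 425, 427, 426, 426, 426, 426, 426, 426, 416, 341]
t=24: [421, 406, 313, 249, 237, 238, 239, 239, 239, 239, 241, 273, 371]
t=25: [265, 292, 393, 425, 426, 426, 426, 427, 427, 427, 427, 416, 341]
t=26: [421, 406, 312, 249, 239, 239, 238, 237, 237, 237, 240, 273, 371]
t=27: [265, 293, 394, 425, 427, 426, 426, 426, 426, 426, 426, 416, 341]
t=28: [421, 406, 310, 249, 237, 238, 239, 239, 239, 239, 241, 273, 371]
t=29: [265, 293, 395, 425, 426, 426, 426, 427, 427, 427, 427, 416, 341]
t=30: [421, 406, 309, 249, 239, 239, 238, 237, 237, 237, 240, 273, 371]
t=31: [265, 293, 396, 425, 427, 426, 426, 426, 426, 426, 426, 416, 341]
t=32: [421, 406, 307, 248, 237, 238, 239, 239, 239, 239, 241, 273, 371]
t=33: [265, 293, 396, 425, 426, 426, 426, 427, 427, 427, 427, 416, 341]
t=34: [421, 406, 307, 248, 239, 239, 238, 237, 237, 237, 240, 273, 371]
t=35: [265, 293, 396, 425, 427, 426, 426, 426, 426, 426, 426, 416, 341]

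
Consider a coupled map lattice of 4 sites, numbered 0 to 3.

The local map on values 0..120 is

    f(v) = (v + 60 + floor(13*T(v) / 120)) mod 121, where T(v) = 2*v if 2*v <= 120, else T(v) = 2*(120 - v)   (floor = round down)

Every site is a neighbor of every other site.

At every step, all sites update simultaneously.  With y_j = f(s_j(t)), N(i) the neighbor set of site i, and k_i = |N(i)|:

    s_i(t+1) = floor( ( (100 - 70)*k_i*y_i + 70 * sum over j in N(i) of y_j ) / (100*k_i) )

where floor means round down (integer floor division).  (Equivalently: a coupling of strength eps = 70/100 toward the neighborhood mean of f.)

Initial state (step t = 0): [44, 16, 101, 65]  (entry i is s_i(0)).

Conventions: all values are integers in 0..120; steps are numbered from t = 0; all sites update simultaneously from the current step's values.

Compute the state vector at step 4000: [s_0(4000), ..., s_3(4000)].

Answer: [96, 96, 96, 96]
Key observation: The state at step 19, [40, 40, 40, 40], reappears at step 30: the system is in a cycle of period 11 from step 19 on.  Therefore the state at step 4000 equals the state at step 19 + ((4000 - 19) mod 11) = 29, which is [96, 96, 96, 96].

Derivation:
t=0: [44, 16, 101, 65]
t=1: [66, 63, 61, 59]
t=2: [13, 13, 12, 12]
t=3: [74, 74, 74, 74]
t=4: [22, 22, 22, 22]
t=5: [86, 86, 86, 86]
t=6: [32, 32, 32, 32]
t=7: [98, 98, 98, 98]
t=8: [41, 41, 41, 41]
t=9: [109, 109, 109, 109]
t=10: [50, 50, 50, 50]
t=11: [120, 120, 120, 120]
t=12: [59, 59, 59, 59]
t=13: [10, 10, 10, 10]
t=14: [72, 72, 72, 72]
t=15: [21, 21, 21, 21]
t=16: [85, 85, 85, 85]
t=17: [31, 31, 31, 31]
t=18: [97, 97, 97, 97]
t=19: [40, 40, 40, 40]
t=20: [108, 108, 108, 108]
t=21: [49, 49, 49, 49]
t=22: [119, 119, 119, 119]
t=23: [58, 58, 58, 58]
t=24: [9, 9, 9, 9]
t=25: [70, 70, 70, 70]
t=26: [19, 19, 19, 19]
t=27: [83, 83, 83, 83]
t=28: [30, 30, 30, 30]
t=29: [96, 96, 96, 96]
t=30: [40, 40, 40, 40]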